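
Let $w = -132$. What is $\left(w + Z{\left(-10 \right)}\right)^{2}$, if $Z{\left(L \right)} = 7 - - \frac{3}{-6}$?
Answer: $\frac{63001}{4} \approx 15750.0$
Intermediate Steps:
$Z{\left(L \right)} = \frac{13}{2}$ ($Z{\left(L \right)} = 7 - \left(-3\right) \left(- \frac{1}{6}\right) = 7 - \frac{1}{2} = \frac{13}{2}$)
$\left(w + Z{\left(-10 \right)}\right)^{2} = \left(-132 + \frac{13}{2}\right)^{2} = \left(- \frac{251}{2}\right)^{2} = \frac{63001}{4}$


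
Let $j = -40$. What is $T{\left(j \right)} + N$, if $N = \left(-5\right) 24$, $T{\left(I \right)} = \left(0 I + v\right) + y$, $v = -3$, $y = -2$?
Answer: $-125$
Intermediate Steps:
$T{\left(I \right)} = -5$ ($T{\left(I \right)} = \left(0 I - 3\right) - 2 = \left(0 - 3\right) - 2 = -3 - 2 = -5$)
$N = -120$
$T{\left(j \right)} + N = -5 - 120 = -125$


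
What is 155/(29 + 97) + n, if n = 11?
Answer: 1541/126 ≈ 12.230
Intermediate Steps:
155/(29 + 97) + n = 155/(29 + 97) + 11 = 155/126 + 11 = 1541/126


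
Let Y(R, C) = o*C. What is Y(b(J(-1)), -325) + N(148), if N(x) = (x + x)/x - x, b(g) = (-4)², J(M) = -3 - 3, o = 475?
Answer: -154521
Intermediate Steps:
J(M) = -6
b(g) = 16
N(x) = 2 - x (N(x) = (2*x)/x - x = 2 - x)
Y(R, C) = 475*C
Y(b(J(-1)), -325) + N(148) = 475*(-325) + (2 - 1*148) = -154375 + (2 - 148) = -154375 - 146 = -154521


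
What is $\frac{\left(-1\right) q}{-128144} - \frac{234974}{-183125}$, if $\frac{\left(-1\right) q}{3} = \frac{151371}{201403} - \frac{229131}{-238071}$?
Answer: $\frac{240616655271043662113}{187528420246949135000} \approx 1.2831$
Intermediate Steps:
$q = - \frac{82184716134}{15982737871}$ ($q = - 3 \left(\frac{151371}{201403} - \frac{229131}{-238071}\right) = - 3 \left(151371 \cdot \frac{1}{201403} - - \frac{76377}{79357}\right) = - 3 \left(\frac{151371}{201403} + \frac{76377}{79357}\right) = \left(-3\right) \frac{27394905378}{15982737871} = - \frac{82184716134}{15982737871} \approx -5.1421$)
$\frac{\left(-1\right) q}{-128144} - \frac{234974}{-183125} = \frac{\left(-1\right) \left(- \frac{82184716134}{15982737871}\right)}{-128144} - \frac{234974}{-183125} = \frac{82184716134}{15982737871} \left(- \frac{1}{128144}\right) - - \frac{234974}{183125} = - \frac{41092358067}{1024045980870712} + \frac{234974}{183125} = \frac{240616655271043662113}{187528420246949135000}$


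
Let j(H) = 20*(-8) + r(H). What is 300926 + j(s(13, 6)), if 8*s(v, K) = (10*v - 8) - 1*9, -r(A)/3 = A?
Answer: 2405789/8 ≈ 3.0072e+5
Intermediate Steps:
r(A) = -3*A
s(v, K) = -17/8 + 5*v/4 (s(v, K) = ((10*v - 8) - 1*9)/8 = ((-8 + 10*v) - 9)/8 = (-17 + 10*v)/8 = -17/8 + 5*v/4)
j(H) = -160 - 3*H (j(H) = 20*(-8) - 3*H = -160 - 3*H)
300926 + j(s(13, 6)) = 300926 + (-160 - 3*(-17/8 + (5/4)*13)) = 300926 + (-160 - 3*(-17/8 + 65/4)) = 300926 + (-160 - 3*113/8) = 300926 + (-160 - 339/8) = 300926 - 1619/8 = 2405789/8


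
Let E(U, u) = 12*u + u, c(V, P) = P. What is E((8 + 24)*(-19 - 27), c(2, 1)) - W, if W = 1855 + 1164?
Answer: -3006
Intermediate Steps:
E(U, u) = 13*u
W = 3019
E((8 + 24)*(-19 - 27), c(2, 1)) - W = 13*1 - 1*3019 = 13 - 3019 = -3006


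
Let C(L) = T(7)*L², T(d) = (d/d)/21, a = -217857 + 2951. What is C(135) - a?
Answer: 1510417/7 ≈ 2.1577e+5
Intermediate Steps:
a = -214906
T(d) = 1/21 (T(d) = 1*(1/21) = 1/21)
C(L) = L²/21
C(135) - a = (1/21)*135² - 1*(-214906) = (1/21)*18225 + 214906 = 6075/7 + 214906 = 1510417/7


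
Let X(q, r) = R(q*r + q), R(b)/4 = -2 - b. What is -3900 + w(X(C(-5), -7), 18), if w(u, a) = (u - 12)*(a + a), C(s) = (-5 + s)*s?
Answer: 38580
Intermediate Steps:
C(s) = s*(-5 + s)
R(b) = -8 - 4*b (R(b) = 4*(-2 - b) = -8 - 4*b)
X(q, r) = -8 - 4*q - 4*q*r (X(q, r) = -8 - 4*(q*r + q) = -8 - 4*(q + q*r) = -8 + (-4*q - 4*q*r) = -8 - 4*q - 4*q*r)
w(u, a) = 2*a*(-12 + u) (w(u, a) = (-12 + u)*(2*a) = 2*a*(-12 + u))
-3900 + w(X(C(-5), -7), 18) = -3900 + 2*18*(-12 + (-8 - 4*(-5*(-5 - 5))*(1 - 7))) = -3900 + 2*18*(-12 + (-8 - 4*(-5*(-10))*(-6))) = -3900 + 2*18*(-12 + (-8 - 4*50*(-6))) = -3900 + 2*18*(-12 + (-8 + 1200)) = -3900 + 2*18*(-12 + 1192) = -3900 + 2*18*1180 = -3900 + 42480 = 38580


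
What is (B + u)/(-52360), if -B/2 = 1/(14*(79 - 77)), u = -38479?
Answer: 538707/733040 ≈ 0.73489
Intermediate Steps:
B = -1/14 (B = -2*1/(14*(79 - 77)) = -2/(14*2) = -2/28 = -2*1/28 = -1/14 ≈ -0.071429)
(B + u)/(-52360) = (-1/14 - 38479)/(-52360) = -538707/14*(-1/52360) = 538707/733040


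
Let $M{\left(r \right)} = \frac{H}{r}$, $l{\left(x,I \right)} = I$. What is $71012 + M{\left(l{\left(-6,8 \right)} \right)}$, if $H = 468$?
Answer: $\frac{142141}{2} \approx 71071.0$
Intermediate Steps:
$M{\left(r \right)} = \frac{468}{r}$
$71012 + M{\left(l{\left(-6,8 \right)} \right)} = 71012 + \frac{468}{8} = 71012 + 468 \cdot \frac{1}{8} = 71012 + \frac{117}{2} = \frac{142141}{2}$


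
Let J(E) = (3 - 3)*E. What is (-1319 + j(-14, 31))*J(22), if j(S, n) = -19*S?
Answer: 0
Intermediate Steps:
J(E) = 0 (J(E) = 0*E = 0)
(-1319 + j(-14, 31))*J(22) = (-1319 - 19*(-14))*0 = (-1319 + 266)*0 = -1053*0 = 0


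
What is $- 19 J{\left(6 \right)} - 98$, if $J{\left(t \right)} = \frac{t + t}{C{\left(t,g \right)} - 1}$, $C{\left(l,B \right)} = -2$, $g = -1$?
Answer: $-22$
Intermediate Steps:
$J{\left(t \right)} = - \frac{2 t}{3}$ ($J{\left(t \right)} = \frac{t + t}{-2 - 1} = \frac{2 t}{-3} = 2 t \left(- \frac{1}{3}\right) = - \frac{2 t}{3}$)
$- 19 J{\left(6 \right)} - 98 = - 19 \left(\left(- \frac{2}{3}\right) 6\right) - 98 = \left(-19\right) \left(-4\right) - 98 = 76 - 98 = -22$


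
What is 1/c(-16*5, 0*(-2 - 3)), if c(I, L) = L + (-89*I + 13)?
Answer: 1/7133 ≈ 0.00014019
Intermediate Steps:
c(I, L) = 13 + L - 89*I (c(I, L) = L + (13 - 89*I) = 13 + L - 89*I)
1/c(-16*5, 0*(-2 - 3)) = 1/(13 + 0*(-2 - 3) - (-1424)*5) = 1/(13 + 0*(-5) - 89*(-80)) = 1/(13 + 0 + 7120) = 1/7133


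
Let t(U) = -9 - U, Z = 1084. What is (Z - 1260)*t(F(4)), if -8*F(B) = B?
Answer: 1496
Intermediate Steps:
F(B) = -B/8
(Z - 1260)*t(F(4)) = (1084 - 1260)*(-9 - (-1)*4/8) = -176*(-9 - 1*(-1/2)) = -176*(-9 + 1/2) = -176*(-17/2) = 1496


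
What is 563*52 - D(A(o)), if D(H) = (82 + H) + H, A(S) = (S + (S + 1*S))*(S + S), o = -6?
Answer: 28762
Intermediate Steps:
A(S) = 6*S**2 (A(S) = (S + (S + S))*(2*S) = (S + 2*S)*(2*S) = (3*S)*(2*S) = 6*S**2)
D(H) = 82 + 2*H
563*52 - D(A(o)) = 563*52 - (82 + 2*(6*(-6)**2)) = 29276 - (82 + 2*(6*36)) = 29276 - (82 + 2*216) = 29276 - (82 + 432) = 29276 - 1*514 = 29276 - 514 = 28762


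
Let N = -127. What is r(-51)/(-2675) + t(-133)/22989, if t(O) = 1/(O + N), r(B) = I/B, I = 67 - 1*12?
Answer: 4381417/10872417660 ≈ 0.00040298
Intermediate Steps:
I = 55 (I = 67 - 12 = 55)
r(B) = 55/B
t(O) = 1/(-127 + O) (t(O) = 1/(O - 127) = 1/(-127 + O))
r(-51)/(-2675) + t(-133)/22989 = (55/(-51))/(-2675) + 1/(-127 - 133*22989) = (55*(-1/51))*(-1/2675) + (1/22989)/(-260) = -55/51*(-1/2675) - 1/260*1/22989 = 11/27285 - 1/5977140 = 4381417/10872417660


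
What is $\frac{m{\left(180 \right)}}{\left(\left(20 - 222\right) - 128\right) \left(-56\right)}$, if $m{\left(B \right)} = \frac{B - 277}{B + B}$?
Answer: $- \frac{97}{6652800} \approx -1.458 \cdot 10^{-5}$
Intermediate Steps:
$m{\left(B \right)} = \frac{-277 + B}{2 B}$
$\frac{m{\left(180 \right)}}{\left(\left(20 - 222\right) - 128\right) \left(-56\right)} = \frac{\frac{1}{2} \cdot \frac{1}{180} \left(-277 + 180\right)}{\left(\left(20 - 222\right) - 128\right) \left(-56\right)} = \frac{\frac{1}{2} \cdot \frac{1}{180} \left(-97\right)}{\left(-202 - 128\right) \left(-56\right)} = - \frac{97}{360 \left(\left(-330\right) \left(-56\right)\right)} = - \frac{97}{360 \cdot 18480} = \left(- \frac{97}{360}\right) \frac{1}{18480} = - \frac{97}{6652800}$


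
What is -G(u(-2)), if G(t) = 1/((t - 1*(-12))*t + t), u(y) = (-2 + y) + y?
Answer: 1/42 ≈ 0.023810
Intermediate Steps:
u(y) = -2 + 2*y
G(t) = 1/(t + t*(12 + t)) (G(t) = 1/((t + 12)*t + t) = 1/((12 + t)*t + t) = 1/(t*(12 + t) + t) = 1/(t + t*(12 + t)))
-G(u(-2)) = -1/((-2 + 2*(-2))*(13 + (-2 + 2*(-2)))) = -1/((-2 - 4)*(13 + (-2 - 4))) = -1/((-6)*(13 - 6)) = -(-1)/(6*7) = -1*(-1/42) = 1/42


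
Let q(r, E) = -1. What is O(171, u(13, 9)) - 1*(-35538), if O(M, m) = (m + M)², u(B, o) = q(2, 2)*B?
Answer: 60502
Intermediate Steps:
u(B, o) = -B
O(M, m) = (M + m)²
O(171, u(13, 9)) - 1*(-35538) = (171 - 1*13)² - 1*(-35538) = (171 - 13)² + 35538 = 158² + 35538 = 24964 + 35538 = 60502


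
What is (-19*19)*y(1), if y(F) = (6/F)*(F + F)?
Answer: -4332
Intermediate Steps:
y(F) = 12 (y(F) = (6/F)*(2*F) = 12)
(-19*19)*y(1) = -19*19*12 = -361*12 = -4332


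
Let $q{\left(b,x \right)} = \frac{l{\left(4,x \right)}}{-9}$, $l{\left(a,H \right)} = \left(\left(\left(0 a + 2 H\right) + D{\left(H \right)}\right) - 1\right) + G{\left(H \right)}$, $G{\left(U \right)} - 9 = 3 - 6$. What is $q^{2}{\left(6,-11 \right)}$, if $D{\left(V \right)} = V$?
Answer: $\frac{784}{81} \approx 9.679$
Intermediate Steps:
$G{\left(U \right)} = 6$ ($G{\left(U \right)} = 9 + \left(3 - 6\right) = 9 - 3 = 6$)
$l{\left(a,H \right)} = 5 + 3 H$ ($l{\left(a,H \right)} = \left(\left(\left(0 a + 2 H\right) + H\right) - 1\right) + 6 = \left(\left(\left(0 + 2 H\right) + H\right) - 1\right) + 6 = \left(\left(2 H + H\right) - 1\right) + 6 = \left(3 H - 1\right) + 6 = \left(-1 + 3 H\right) + 6 = 5 + 3 H$)
$q{\left(b,x \right)} = - \frac{5}{9} - \frac{x}{3}$ ($q{\left(b,x \right)} = \frac{5 + 3 x}{-9} = \left(5 + 3 x\right) \left(- \frac{1}{9}\right) = - \frac{5}{9} - \frac{x}{3}$)
$q^{2}{\left(6,-11 \right)} = \left(- \frac{5}{9} - - \frac{11}{3}\right)^{2} = \left(- \frac{5}{9} + \frac{11}{3}\right)^{2} = \left(\frac{28}{9}\right)^{2} = \frac{784}{81}$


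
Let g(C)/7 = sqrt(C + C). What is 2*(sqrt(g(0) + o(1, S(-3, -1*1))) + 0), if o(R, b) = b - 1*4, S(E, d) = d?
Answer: 2*I*sqrt(5) ≈ 4.4721*I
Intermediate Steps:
g(C) = 7*sqrt(2)*sqrt(C) (g(C) = 7*sqrt(C + C) = 7*sqrt(2*C) = 7*(sqrt(2)*sqrt(C)) = 7*sqrt(2)*sqrt(C))
o(R, b) = -4 + b (o(R, b) = b - 4 = -4 + b)
2*(sqrt(g(0) + o(1, S(-3, -1*1))) + 0) = 2*(sqrt(7*sqrt(2)*sqrt(0) + (-4 - 1*1)) + 0) = 2*(sqrt(7*sqrt(2)*0 + (-4 - 1)) + 0) = 2*(sqrt(0 - 5) + 0) = 2*(sqrt(-5) + 0) = 2*(I*sqrt(5) + 0) = 2*(I*sqrt(5)) = 2*I*sqrt(5)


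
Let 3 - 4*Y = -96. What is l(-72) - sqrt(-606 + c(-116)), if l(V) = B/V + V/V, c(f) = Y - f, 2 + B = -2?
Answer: 19/18 - I*sqrt(1861)/2 ≈ 1.0556 - 21.57*I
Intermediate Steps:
B = -4 (B = -2 - 2 = -4)
Y = 99/4 (Y = 3/4 - 1/4*(-96) = 3/4 + 24 = 99/4 ≈ 24.750)
c(f) = 99/4 - f
l(V) = 1 - 4/V (l(V) = -4/V + V/V = -4/V + 1 = 1 - 4/V)
l(-72) - sqrt(-606 + c(-116)) = (-4 - 72)/(-72) - sqrt(-606 + (99/4 - 1*(-116))) = -1/72*(-76) - sqrt(-606 + (99/4 + 116)) = 19/18 - sqrt(-606 + 563/4) = 19/18 - sqrt(-1861/4) = 19/18 - I*sqrt(1861)/2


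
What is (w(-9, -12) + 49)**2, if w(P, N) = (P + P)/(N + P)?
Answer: 121801/49 ≈ 2485.7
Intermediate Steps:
w(P, N) = 2*P/(N + P) (w(P, N) = (2*P)/(N + P) = 2*P/(N + P))
(w(-9, -12) + 49)**2 = (2*(-9)/(-12 - 9) + 49)**2 = (2*(-9)/(-21) + 49)**2 = (2*(-9)*(-1/21) + 49)**2 = (6/7 + 49)**2 = (349/7)**2 = 121801/49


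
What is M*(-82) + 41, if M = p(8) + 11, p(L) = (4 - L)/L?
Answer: -820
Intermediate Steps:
p(L) = (4 - L)/L
M = 21/2 (M = (4 - 1*8)/8 + 11 = (4 - 8)/8 + 11 = (⅛)*(-4) + 11 = -½ + 11 = 21/2 ≈ 10.500)
M*(-82) + 41 = (21/2)*(-82) + 41 = -861 + 41 = -820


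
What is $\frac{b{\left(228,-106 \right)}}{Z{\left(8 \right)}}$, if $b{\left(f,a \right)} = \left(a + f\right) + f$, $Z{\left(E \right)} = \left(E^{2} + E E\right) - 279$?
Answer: $- \frac{350}{151} \approx -2.3179$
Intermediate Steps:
$Z{\left(E \right)} = -279 + 2 E^{2}$ ($Z{\left(E \right)} = \left(E^{2} + E^{2}\right) - 279 = 2 E^{2} - 279 = -279 + 2 E^{2}$)
$b{\left(f,a \right)} = a + 2 f$
$\frac{b{\left(228,-106 \right)}}{Z{\left(8 \right)}} = \frac{-106 + 2 \cdot 228}{-279 + 2 \cdot 8^{2}} = \frac{-106 + 456}{-279 + 2 \cdot 64} = \frac{350}{-279 + 128} = \frac{350}{-151} = 350 \left(- \frac{1}{151}\right) = - \frac{350}{151}$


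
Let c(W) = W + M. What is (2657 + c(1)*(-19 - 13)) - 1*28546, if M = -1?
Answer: -25889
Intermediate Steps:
c(W) = -1 + W (c(W) = W - 1 = -1 + W)
(2657 + c(1)*(-19 - 13)) - 1*28546 = (2657 + (-1 + 1)*(-19 - 13)) - 1*28546 = (2657 + 0*(-32)) - 28546 = (2657 + 0) - 28546 = 2657 - 28546 = -25889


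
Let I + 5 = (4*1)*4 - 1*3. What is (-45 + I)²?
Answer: 1369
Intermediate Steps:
I = 8 (I = -5 + ((4*1)*4 - 1*3) = -5 + (4*4 - 3) = -5 + (16 - 3) = -5 + 13 = 8)
(-45 + I)² = (-45 + 8)² = (-37)² = 1369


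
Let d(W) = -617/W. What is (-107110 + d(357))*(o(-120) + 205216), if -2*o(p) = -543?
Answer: -924425093225/42 ≈ -2.2010e+10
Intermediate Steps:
o(p) = 543/2 (o(p) = -½*(-543) = 543/2)
(-107110 + d(357))*(o(-120) + 205216) = (-107110 - 617/357)*(543/2 + 205216) = (-107110 - 617*1/357)*(410975/2) = (-107110 - 617/357)*(410975/2) = -38238887/357*410975/2 = -924425093225/42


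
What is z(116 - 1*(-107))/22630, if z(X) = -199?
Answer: -199/22630 ≈ -0.0087936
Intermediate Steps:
z(116 - 1*(-107))/22630 = -199/22630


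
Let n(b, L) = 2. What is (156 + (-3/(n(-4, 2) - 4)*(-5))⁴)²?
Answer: 2821840641/256 ≈ 1.1023e+7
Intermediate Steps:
(156 + (-3/(n(-4, 2) - 4)*(-5))⁴)² = (156 + (-3/(2 - 4)*(-5))⁴)² = (156 + (-3/(-2)*(-5))⁴)² = (156 + (-3*(-½)*(-5))⁴)² = (156 + ((3/2)*(-5))⁴)² = (156 + (-15/2)⁴)² = (156 + 50625/16)² = (53121/16)² = 2821840641/256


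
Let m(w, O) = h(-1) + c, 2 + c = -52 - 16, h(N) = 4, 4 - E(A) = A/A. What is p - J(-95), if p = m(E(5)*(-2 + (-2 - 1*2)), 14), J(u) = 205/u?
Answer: -1213/19 ≈ -63.842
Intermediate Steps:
E(A) = 3 (E(A) = 4 - A/A = 4 - 1*1 = 4 - 1 = 3)
c = -70 (c = -2 + (-52 - 16) = -2 - 68 = -70)
m(w, O) = -66 (m(w, O) = 4 - 70 = -66)
p = -66
p - J(-95) = -66 - 205/(-95) = -66 - 205*(-1)/95 = -66 - 1*(-41/19) = -66 + 41/19 = -1213/19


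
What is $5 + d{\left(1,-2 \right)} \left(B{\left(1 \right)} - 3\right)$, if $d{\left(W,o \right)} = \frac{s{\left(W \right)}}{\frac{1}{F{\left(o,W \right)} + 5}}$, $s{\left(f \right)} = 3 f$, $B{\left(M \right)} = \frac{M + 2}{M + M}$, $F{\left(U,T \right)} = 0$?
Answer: $- \frac{35}{2} \approx -17.5$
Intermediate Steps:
$B{\left(M \right)} = \frac{2 + M}{2 M}$
$d{\left(W,o \right)} = 15 W$ ($d{\left(W,o \right)} = \frac{3 W}{\frac{1}{0 + 5}} = \frac{3 W}{\frac{1}{5}} = 3 W \frac{1}{\frac{1}{5}} = 3 W 5 = 15 W$)
$5 + d{\left(1,-2 \right)} \left(B{\left(1 \right)} - 3\right) = 5 + 15 \cdot 1 \left(\frac{2 + 1}{2 \cdot 1} - 3\right) = 5 + 15 \left(\frac{1}{2} \cdot 1 \cdot 3 - 3\right) = 5 + 15 \left(\frac{3}{2} - 3\right) = 5 + 15 \left(- \frac{3}{2}\right) = 5 - \frac{45}{2} = - \frac{35}{2}$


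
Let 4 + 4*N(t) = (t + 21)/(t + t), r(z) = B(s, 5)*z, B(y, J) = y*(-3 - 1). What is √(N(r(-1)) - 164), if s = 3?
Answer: I*√10538/8 ≈ 12.832*I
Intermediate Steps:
B(y, J) = -4*y (B(y, J) = y*(-4) = -4*y)
r(z) = -12*z (r(z) = (-4*3)*z = -12*z)
N(t) = -1 + (21 + t)/(8*t) (N(t) = -1 + ((t + 21)/(t + t))/4 = -1 + ((21 + t)/((2*t)))/4 = -1 + ((21 + t)*(1/(2*t)))/4 = -1 + ((21 + t)/(2*t))/4 = -1 + (21 + t)/(8*t))
√(N(r(-1)) - 164) = √(7*(3 - (-12)*(-1))/(8*((-12*(-1)))) - 164) = √((7/8)*(3 - 1*12)/12 - 164) = √((7/8)*(1/12)*(3 - 12) - 164) = √((7/8)*(1/12)*(-9) - 164) = √(-21/32 - 164) = √(-5269/32) = I*√10538/8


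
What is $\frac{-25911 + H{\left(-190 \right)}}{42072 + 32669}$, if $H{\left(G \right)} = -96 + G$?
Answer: $- \frac{26197}{74741} \approx -0.3505$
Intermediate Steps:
$\frac{-25911 + H{\left(-190 \right)}}{42072 + 32669} = \frac{-25911 - 286}{42072 + 32669} = \frac{-25911 - 286}{74741} = \left(-26197\right) \frac{1}{74741} = - \frac{26197}{74741}$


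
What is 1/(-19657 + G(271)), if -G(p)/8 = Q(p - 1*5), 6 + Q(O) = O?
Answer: -1/21737 ≈ -4.6004e-5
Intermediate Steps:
Q(O) = -6 + O
G(p) = 88 - 8*p (G(p) = -8*(-6 + (p - 1*5)) = -8*(-6 + (p - 5)) = -8*(-6 + (-5 + p)) = -8*(-11 + p) = 88 - 8*p)
1/(-19657 + G(271)) = 1/(-19657 + (88 - 8*271)) = 1/(-19657 + (88 - 2168)) = 1/(-19657 - 2080) = 1/(-21737) = -1/21737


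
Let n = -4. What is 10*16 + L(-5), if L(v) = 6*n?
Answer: 136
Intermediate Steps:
L(v) = -24 (L(v) = 6*(-4) = -24)
10*16 + L(-5) = 10*16 - 24 = 160 - 24 = 136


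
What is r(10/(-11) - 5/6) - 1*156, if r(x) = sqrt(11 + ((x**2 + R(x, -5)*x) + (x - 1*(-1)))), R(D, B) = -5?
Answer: -156 + sqrt(95857)/66 ≈ -151.31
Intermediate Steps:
r(x) = sqrt(12 + x**2 - 4*x) (r(x) = sqrt(11 + ((x**2 - 5*x) + (x - 1*(-1)))) = sqrt(11 + ((x**2 - 5*x) + (x + 1))) = sqrt(11 + ((x**2 - 5*x) + (1 + x))) = sqrt(11 + (1 + x**2 - 4*x)) = sqrt(12 + x**2 - 4*x))
r(10/(-11) - 5/6) - 1*156 = sqrt(12 + (10/(-11) - 5/6)**2 - 4*(10/(-11) - 5/6)) - 1*156 = sqrt(12 + (10*(-1/11) - 5*1/6)**2 - 4*(10*(-1/11) - 5*1/6)) - 156 = sqrt(12 + (-10/11 - 5/6)**2 - 4*(-10/11 - 5/6)) - 156 = sqrt(12 + (-115/66)**2 - 4*(-115/66)) - 156 = sqrt(12 + 13225/4356 + 230/33) - 156 = sqrt(95857/4356) - 156 = sqrt(95857)/66 - 156 = -156 + sqrt(95857)/66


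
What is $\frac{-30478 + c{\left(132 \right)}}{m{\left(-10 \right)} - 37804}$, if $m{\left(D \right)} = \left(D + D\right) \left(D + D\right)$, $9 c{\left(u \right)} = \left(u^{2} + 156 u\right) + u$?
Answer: $\frac{39359}{56106} \approx 0.70151$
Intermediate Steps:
$c{\left(u \right)} = \frac{u^{2}}{9} + \frac{157 u}{9}$ ($c{\left(u \right)} = \frac{\left(u^{2} + 156 u\right) + u}{9} = \frac{u^{2} + 157 u}{9} = \frac{u^{2}}{9} + \frac{157 u}{9}$)
$m{\left(D \right)} = 4 D^{2}$ ($m{\left(D \right)} = 2 D 2 D = 4 D^{2}$)
$\frac{-30478 + c{\left(132 \right)}}{m{\left(-10 \right)} - 37804} = \frac{-30478 + \frac{1}{9} \cdot 132 \left(157 + 132\right)}{4 \left(-10\right)^{2} - 37804} = \frac{-30478 + \frac{1}{9} \cdot 132 \cdot 289}{4 \cdot 100 - 37804} = \frac{-30478 + \frac{12716}{3}}{400 - 37804} = - \frac{78718}{3 \left(-37404\right)} = \left(- \frac{78718}{3}\right) \left(- \frac{1}{37404}\right) = \frac{39359}{56106}$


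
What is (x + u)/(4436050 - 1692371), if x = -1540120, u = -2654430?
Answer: -4194550/2743679 ≈ -1.5288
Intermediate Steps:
(x + u)/(4436050 - 1692371) = (-1540120 - 2654430)/(4436050 - 1692371) = -4194550/2743679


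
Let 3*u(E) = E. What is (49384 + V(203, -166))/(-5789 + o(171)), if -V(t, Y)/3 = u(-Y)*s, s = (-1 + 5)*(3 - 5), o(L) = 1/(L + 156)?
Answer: -8291412/946501 ≈ -8.7601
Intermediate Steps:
u(E) = E/3
o(L) = 1/(156 + L)
s = -8 (s = 4*(-2) = -8)
V(t, Y) = -8*Y (V(t, Y) = -3*(-Y)/3*(-8) = -3*(-Y/3)*(-8) = -8*Y)
(49384 + V(203, -166))/(-5789 + o(171)) = (49384 - 8*(-166))/(-5789 + 1/(156 + 171)) = (49384 + 1328)/(-5789 + 1/327) = 50712/(-5789 + 1/327) = 50712/(-1893002/327) = 50712*(-327/1893002) = -8291412/946501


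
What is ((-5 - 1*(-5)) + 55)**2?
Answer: 3025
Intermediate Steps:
((-5 - 1*(-5)) + 55)**2 = ((-5 + 5) + 55)**2 = (0 + 55)**2 = 55**2 = 3025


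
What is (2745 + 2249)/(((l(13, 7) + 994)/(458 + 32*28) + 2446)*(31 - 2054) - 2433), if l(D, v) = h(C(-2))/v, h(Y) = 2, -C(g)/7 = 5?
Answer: -307358/304783957 ≈ -0.0010084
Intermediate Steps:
C(g) = -35 (C(g) = -7*5 = -35)
l(D, v) = 2/v
(2745 + 2249)/(((l(13, 7) + 994)/(458 + 32*28) + 2446)*(31 - 2054) - 2433) = (2745 + 2249)/(((2/7 + 994)/(458 + 32*28) + 2446)*(31 - 2054) - 2433) = 4994/(((2*(⅐) + 994)/(458 + 896) + 2446)*(-2023) - 2433) = 4994/(((2/7 + 994)/1354 + 2446)*(-2023) - 2433) = 4994/(((6960/7)*(1/1354) + 2446)*(-2023) - 2433) = 4994/((3480/4739 + 2446)*(-2023) - 2433) = 4994/((11595074/4739)*(-2023) - 2433) = 4994/(-3350976386/677 - 2433) = 4994/(-3352623527/677) = 4994*(-677/3352623527) = -307358/304783957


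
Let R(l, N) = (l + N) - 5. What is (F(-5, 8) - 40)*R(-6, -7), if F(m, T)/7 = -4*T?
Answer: 4752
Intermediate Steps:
R(l, N) = -5 + N + l (R(l, N) = (N + l) - 5 = -5 + N + l)
F(m, T) = -28*T (F(m, T) = 7*(-4*T) = -28*T)
(F(-5, 8) - 40)*R(-6, -7) = (-28*8 - 40)*(-5 - 7 - 6) = (-224 - 40)*(-18) = -264*(-18) = 4752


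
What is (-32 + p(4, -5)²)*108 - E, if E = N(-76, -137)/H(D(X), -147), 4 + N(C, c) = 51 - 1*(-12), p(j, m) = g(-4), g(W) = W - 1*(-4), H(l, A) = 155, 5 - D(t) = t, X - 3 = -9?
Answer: -535739/155 ≈ -3456.4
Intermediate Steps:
X = -6 (X = 3 - 9 = -6)
D(t) = 5 - t
g(W) = 4 + W (g(W) = W + 4 = 4 + W)
p(j, m) = 0 (p(j, m) = 4 - 4 = 0)
N(C, c) = 59 (N(C, c) = -4 + (51 - 1*(-12)) = -4 + (51 + 12) = -4 + 63 = 59)
E = 59/155 ≈ 0.38065
(-32 + p(4, -5)²)*108 - E = (-32 + 0²)*108 - 1*59/155 = (-32 + 0)*108 - 59/155 = -32*108 - 59/155 = -3456 - 59/155 = -535739/155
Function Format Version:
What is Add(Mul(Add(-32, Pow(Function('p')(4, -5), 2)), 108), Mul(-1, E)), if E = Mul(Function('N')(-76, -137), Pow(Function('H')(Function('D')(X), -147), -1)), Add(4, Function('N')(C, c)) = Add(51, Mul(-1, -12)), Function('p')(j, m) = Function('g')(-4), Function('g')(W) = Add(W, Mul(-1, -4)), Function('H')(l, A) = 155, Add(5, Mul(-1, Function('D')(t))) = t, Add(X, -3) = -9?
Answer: Rational(-535739, 155) ≈ -3456.4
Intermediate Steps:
X = -6 (X = Add(3, -9) = -6)
Function('D')(t) = Add(5, Mul(-1, t))
Function('g')(W) = Add(4, W) (Function('g')(W) = Add(W, 4) = Add(4, W))
Function('p')(j, m) = 0 (Function('p')(j, m) = Add(4, -4) = 0)
Function('N')(C, c) = 59 (Function('N')(C, c) = Add(-4, Add(51, Mul(-1, -12))) = Add(-4, Add(51, 12)) = Add(-4, 63) = 59)
E = Rational(59, 155) (E = Mul(59, Pow(155, -1)) = Mul(59, Rational(1, 155)) = Rational(59, 155) ≈ 0.38065)
Add(Mul(Add(-32, Pow(Function('p')(4, -5), 2)), 108), Mul(-1, E)) = Add(Mul(Add(-32, Pow(0, 2)), 108), Mul(-1, Rational(59, 155))) = Add(Mul(Add(-32, 0), 108), Rational(-59, 155)) = Add(Mul(-32, 108), Rational(-59, 155)) = Add(-3456, Rational(-59, 155)) = Rational(-535739, 155)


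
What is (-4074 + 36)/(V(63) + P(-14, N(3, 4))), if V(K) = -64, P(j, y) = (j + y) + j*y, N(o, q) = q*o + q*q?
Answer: 2019/221 ≈ 9.1357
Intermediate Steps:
N(o, q) = q**2 + o*q (N(o, q) = o*q + q**2 = q**2 + o*q)
P(j, y) = j + y + j*y
(-4074 + 36)/(V(63) + P(-14, N(3, 4))) = (-4074 + 36)/(-64 + (-14 + 4*(3 + 4) - 56*(3 + 4))) = -4038/(-64 + (-14 + 4*7 - 56*7)) = -4038/(-64 + (-14 + 28 - 14*28)) = -4038/(-64 + (-14 + 28 - 392)) = -4038/(-64 - 378) = -4038/(-442) = -4038*(-1/442) = 2019/221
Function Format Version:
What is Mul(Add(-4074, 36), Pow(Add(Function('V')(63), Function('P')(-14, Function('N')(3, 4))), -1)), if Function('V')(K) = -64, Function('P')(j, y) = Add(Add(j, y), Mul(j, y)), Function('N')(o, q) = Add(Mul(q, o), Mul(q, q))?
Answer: Rational(2019, 221) ≈ 9.1357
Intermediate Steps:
Function('N')(o, q) = Add(Pow(q, 2), Mul(o, q)) (Function('N')(o, q) = Add(Mul(o, q), Pow(q, 2)) = Add(Pow(q, 2), Mul(o, q)))
Function('P')(j, y) = Add(j, y, Mul(j, y))
Mul(Add(-4074, 36), Pow(Add(Function('V')(63), Function('P')(-14, Function('N')(3, 4))), -1)) = Mul(Add(-4074, 36), Pow(Add(-64, Add(-14, Mul(4, Add(3, 4)), Mul(-14, Mul(4, Add(3, 4))))), -1)) = Mul(-4038, Pow(Add(-64, Add(-14, Mul(4, 7), Mul(-14, Mul(4, 7)))), -1)) = Mul(-4038, Pow(Add(-64, Add(-14, 28, Mul(-14, 28))), -1)) = Mul(-4038, Pow(Add(-64, Add(-14, 28, -392)), -1)) = Mul(-4038, Pow(Add(-64, -378), -1)) = Mul(-4038, Pow(-442, -1)) = Mul(-4038, Rational(-1, 442)) = Rational(2019, 221)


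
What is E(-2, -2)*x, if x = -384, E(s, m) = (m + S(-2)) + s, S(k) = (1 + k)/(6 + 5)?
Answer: 17280/11 ≈ 1570.9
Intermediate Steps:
S(k) = 1/11 + k/11 (S(k) = (1 + k)/11 = (1 + k)*(1/11) = 1/11 + k/11)
E(s, m) = -1/11 + m + s (E(s, m) = (m + (1/11 + (1/11)*(-2))) + s = (m + (1/11 - 2/11)) + s = (m - 1/11) + s = (-1/11 + m) + s = -1/11 + m + s)
E(-2, -2)*x = (-1/11 - 2 - 2)*(-384) = -45/11*(-384) = 17280/11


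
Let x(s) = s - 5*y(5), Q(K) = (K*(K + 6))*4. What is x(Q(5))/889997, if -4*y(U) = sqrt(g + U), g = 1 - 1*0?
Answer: 220/889997 + 5*sqrt(6)/3559988 ≈ 0.00025063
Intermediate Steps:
g = 1 (g = 1 + 0 = 1)
Q(K) = 4*K*(6 + K) (Q(K) = (K*(6 + K))*4 = 4*K*(6 + K))
y(U) = -sqrt(1 + U)/4
x(s) = s + 5*sqrt(6)/4 (x(s) = s - (-5)*sqrt(1 + 5)/4 = s - (-5)*sqrt(6)/4 = s + 5*sqrt(6)/4)
x(Q(5))/889997 = (4*5*(6 + 5) + 5*sqrt(6)/4)/889997 = (4*5*11 + 5*sqrt(6)/4)*(1/889997) = (220 + 5*sqrt(6)/4)*(1/889997) = 220/889997 + 5*sqrt(6)/3559988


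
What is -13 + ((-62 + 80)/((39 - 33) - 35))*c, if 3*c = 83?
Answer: -875/29 ≈ -30.172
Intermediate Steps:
c = 83/3 (c = (⅓)*83 = 83/3 ≈ 27.667)
-13 + ((-62 + 80)/((39 - 33) - 35))*c = -13 + ((-62 + 80)/((39 - 33) - 35))*(83/3) = -13 + (18/(6 - 35))*(83/3) = -13 + (18/(-29))*(83/3) = -13 + (18*(-1/29))*(83/3) = -13 - 18/29*83/3 = -13 - 498/29 = -875/29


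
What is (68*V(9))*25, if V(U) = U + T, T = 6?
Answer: 25500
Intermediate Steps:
V(U) = 6 + U (V(U) = U + 6 = 6 + U)
(68*V(9))*25 = (68*(6 + 9))*25 = (68*15)*25 = 1020*25 = 25500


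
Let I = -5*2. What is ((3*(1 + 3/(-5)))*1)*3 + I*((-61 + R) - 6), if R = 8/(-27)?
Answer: 91336/135 ≈ 676.56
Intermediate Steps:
R = -8/27 (R = 8*(-1/27) = -8/27 ≈ -0.29630)
I = -10
((3*(1 + 3/(-5)))*1)*3 + I*((-61 + R) - 6) = ((3*(1 + 3/(-5)))*1)*3 - 10*((-61 - 8/27) - 6) = ((3*(1 + 3*(-1/5)))*1)*3 - 10*(-1655/27 - 6) = ((3*(1 - 3/5))*1)*3 - 10*(-1817/27) = ((3*(2/5))*1)*3 + 18170/27 = ((6/5)*1)*3 + 18170/27 = (6/5)*3 + 18170/27 = 18/5 + 18170/27 = 91336/135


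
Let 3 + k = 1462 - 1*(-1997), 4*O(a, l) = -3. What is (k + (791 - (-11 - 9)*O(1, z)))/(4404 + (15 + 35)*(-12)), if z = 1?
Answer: 1058/951 ≈ 1.1125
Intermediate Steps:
O(a, l) = -3/4 (O(a, l) = (1/4)*(-3) = -3/4)
k = 3456 (k = -3 + (1462 - 1*(-1997)) = -3 + (1462 + 1997) = -3 + 3459 = 3456)
(k + (791 - (-11 - 9)*O(1, z)))/(4404 + (15 + 35)*(-12)) = (3456 + (791 - (-11 - 9)*(-3)/4))/(4404 + (15 + 35)*(-12)) = (3456 + (791 - (-20)*(-3)/4))/(4404 + 50*(-12)) = (3456 + (791 - 1*15))/(4404 - 600) = (3456 + (791 - 15))/3804 = (3456 + 776)*(1/3804) = 4232*(1/3804) = 1058/951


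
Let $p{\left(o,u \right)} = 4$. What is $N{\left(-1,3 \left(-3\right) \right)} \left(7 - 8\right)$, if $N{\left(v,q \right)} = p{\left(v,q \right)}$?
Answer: $-4$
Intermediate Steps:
$N{\left(v,q \right)} = 4$
$N{\left(-1,3 \left(-3\right) \right)} \left(7 - 8\right) = 4 \left(7 - 8\right) = 4 \left(-1\right) = -4$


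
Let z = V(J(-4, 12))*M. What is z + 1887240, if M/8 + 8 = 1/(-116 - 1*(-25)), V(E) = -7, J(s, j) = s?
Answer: 24539952/13 ≈ 1.8877e+6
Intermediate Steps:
M = -5832/91 (M = -64 + 8/(-116 - 1*(-25)) = -64 + 8/(-116 + 25) = -64 + 8/(-91) = -64 + 8*(-1/91) = -64 - 8/91 = -5832/91 ≈ -64.088)
z = 5832/13 (z = -7*(-5832/91) = 5832/13 ≈ 448.62)
z + 1887240 = 5832/13 + 1887240 = 24539952/13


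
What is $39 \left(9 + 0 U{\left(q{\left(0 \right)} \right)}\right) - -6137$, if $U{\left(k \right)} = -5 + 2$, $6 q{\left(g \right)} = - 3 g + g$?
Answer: $6488$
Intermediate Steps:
$q{\left(g \right)} = - \frac{g}{3}$ ($q{\left(g \right)} = \frac{- 3 g + g}{6} = \frac{\left(-2\right) g}{6} = - \frac{g}{3}$)
$U{\left(k \right)} = -3$
$39 \left(9 + 0 U{\left(q{\left(0 \right)} \right)}\right) - -6137 = 39 \left(9 + 0 \left(-3\right)\right) - -6137 = 39 \left(9 + 0\right) + 6137 = 39 \cdot 9 + 6137 = 351 + 6137 = 6488$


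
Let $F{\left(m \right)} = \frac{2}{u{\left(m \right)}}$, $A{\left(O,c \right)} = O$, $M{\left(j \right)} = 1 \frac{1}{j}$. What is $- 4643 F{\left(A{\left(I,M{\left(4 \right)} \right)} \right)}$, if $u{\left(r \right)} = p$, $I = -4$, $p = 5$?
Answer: $- \frac{9286}{5} \approx -1857.2$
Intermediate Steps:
$M{\left(j \right)} = \frac{1}{j}$
$u{\left(r \right)} = 5$
$F{\left(m \right)} = \frac{2}{5}$
$- 4643 F{\left(A{\left(I,M{\left(4 \right)} \right)} \right)} = \left(-4643\right) \frac{2}{5} = - \frac{9286}{5}$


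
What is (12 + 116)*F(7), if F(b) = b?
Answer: 896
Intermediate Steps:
(12 + 116)*F(7) = (12 + 116)*7 = 128*7 = 896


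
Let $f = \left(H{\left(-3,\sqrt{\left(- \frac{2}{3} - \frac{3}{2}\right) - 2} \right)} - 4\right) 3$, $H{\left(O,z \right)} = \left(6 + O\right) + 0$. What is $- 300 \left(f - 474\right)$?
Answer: $143100$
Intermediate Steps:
$H{\left(O,z \right)} = 6 + O$
$f = -3$ ($f = \left(\left(6 - 3\right) - 4\right) 3 = \left(3 - 4\right) 3 = \left(-1\right) 3 = -3$)
$- 300 \left(f - 474\right) = - 300 \left(-3 - 474\right) = \left(-300\right) \left(-477\right) = 143100$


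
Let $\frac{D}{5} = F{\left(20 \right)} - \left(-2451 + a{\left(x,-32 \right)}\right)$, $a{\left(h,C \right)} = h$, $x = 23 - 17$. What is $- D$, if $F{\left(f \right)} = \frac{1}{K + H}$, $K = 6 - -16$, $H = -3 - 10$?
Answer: $- \frac{110030}{9} \approx -12226.0$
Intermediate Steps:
$x = 6$ ($x = 23 - 17 = 6$)
$H = -13$ ($H = -3 - 10 = -13$)
$K = 22$ ($K = 6 + 16 = 22$)
$F{\left(f \right)} = \frac{1}{9}$ ($F{\left(f \right)} = \frac{1}{22 - 13} = \frac{1}{9}$)
$D = \frac{110030}{9}$ ($D = 5 \left(\frac{1}{9} - \left(-2451 + 6\right)\right) = 5 \left(\frac{1}{9} - -2445\right) = 5 \left(\frac{1}{9} + 2445\right) = 5 \cdot \frac{22006}{9} = \frac{110030}{9} \approx 12226.0$)
$- D = \left(-1\right) \frac{110030}{9} = - \frac{110030}{9}$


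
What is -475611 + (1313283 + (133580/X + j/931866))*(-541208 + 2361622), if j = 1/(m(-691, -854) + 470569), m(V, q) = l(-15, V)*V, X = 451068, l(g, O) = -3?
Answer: 6596655439227645205708739079/2759276990972918 ≈ 2.3907e+12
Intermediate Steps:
m(V, q) = -3*V
j = 1/472642 (j = 1/(-3*(-691) + 470569) = 1/(2073 + 470569) = 1/472642 ≈ 2.1158e-6)
-475611 + (1313283 + (133580/X + j/931866))*(-541208 + 2361622) = -475611 + (1313283 + (133580/451068 + (1/472642)/931866))*(-541208 + 2361622) = -475611 + (1313283 + (133580*(1/451068) + (1/472642)*(1/931866)))*1820414 = -475611 + (1313283 + (33395/112767 + 1/440439009972))*1820414 = -475611 + (1313283 + 1634273415347523/5518553981945836)*1820414 = -475611 + (7247424763345188687111/5518553981945836)*1820414 = -475611 + 6596656751570134159329241977/2759276990972918 = 6596655439227645205708739079/2759276990972918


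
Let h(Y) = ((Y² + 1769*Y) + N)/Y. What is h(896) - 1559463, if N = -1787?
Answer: -1394892795/896 ≈ -1.5568e+6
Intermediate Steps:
h(Y) = (-1787 + Y² + 1769*Y)/Y (h(Y) = ((Y² + 1769*Y) - 1787)/Y = (-1787 + Y² + 1769*Y)/Y)
h(896) - 1559463 = (1769 + 896 - 1787/896) - 1559463 = 2386053/896 - 1559463 = -1394892795/896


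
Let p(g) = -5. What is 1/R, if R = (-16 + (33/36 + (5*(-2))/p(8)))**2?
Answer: 144/24649 ≈ 0.0058420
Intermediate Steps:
R = 24649/144 (R = (-16 + (33/36 + (5*(-2))/(-5)))**2 = (-16 + (33*(1/36) - 10*(-1/5)))**2 = (-16 + (11/12 + 2))**2 = (-16 + 35/12)**2 = (-157/12)**2 = 24649/144 ≈ 171.17)
1/R = 1/(24649/144) = 144/24649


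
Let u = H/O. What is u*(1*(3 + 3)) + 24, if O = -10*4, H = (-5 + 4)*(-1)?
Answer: 477/20 ≈ 23.850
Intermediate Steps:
H = 1 (H = -1*(-1) = 1)
O = -40
u = -1/40 (u = 1/(-40) = 1*(-1/40) = -1/40 ≈ -0.025000)
u*(1*(3 + 3)) + 24 = -(3 + 3)/40 + 24 = -6/40 + 24 = -1/40*6 + 24 = -3/20 + 24 = 477/20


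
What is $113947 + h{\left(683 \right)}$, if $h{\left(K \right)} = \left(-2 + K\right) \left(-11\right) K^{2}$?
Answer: $-3494355152$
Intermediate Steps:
$h{\left(K \right)} = K^{2} \left(22 - 11 K\right)$ ($h{\left(K \right)} = \left(22 - 11 K\right) K^{2} = K^{2} \left(22 - 11 K\right)$)
$113947 + h{\left(683 \right)} = 113947 + 11 \cdot 683^{2} \left(2 - 683\right) = 113947 + 11 \cdot 466489 \left(2 - 683\right) = 113947 + 11 \cdot 466489 \left(-681\right) = 113947 - 3494469099 = -3494355152$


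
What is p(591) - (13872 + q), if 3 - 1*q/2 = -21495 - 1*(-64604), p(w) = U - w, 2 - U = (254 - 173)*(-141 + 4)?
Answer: 82848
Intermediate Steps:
U = 11099 (U = 2 - (254 - 173)*(-141 + 4) = 2 - 81*(-137) = 2 - 1*(-11097) = 2 + 11097 = 11099)
p(w) = 11099 - w
q = -86212 (q = 6 - 2*(-21495 - 1*(-64604)) = 6 - 2*(-21495 + 64604) = 6 - 2*43109 = 6 - 86218 = -86212)
p(591) - (13872 + q) = (11099 - 1*591) - (13872 - 86212) = (11099 - 591) - 1*(-72340) = 10508 + 72340 = 82848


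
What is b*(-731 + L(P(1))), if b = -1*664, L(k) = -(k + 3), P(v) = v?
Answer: 488040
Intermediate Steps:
L(k) = -3 - k (L(k) = -(3 + k) = -3 - k)
b = -664
b*(-731 + L(P(1))) = -664*(-731 + (-3 - 1*1)) = -664*(-731 + (-3 - 1)) = -664*(-731 - 4) = -664*(-735) = 488040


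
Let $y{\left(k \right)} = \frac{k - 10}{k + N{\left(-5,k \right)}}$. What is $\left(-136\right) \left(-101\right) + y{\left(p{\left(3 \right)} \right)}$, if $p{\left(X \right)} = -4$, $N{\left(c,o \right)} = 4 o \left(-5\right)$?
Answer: $\frac{521961}{38} \approx 13736.0$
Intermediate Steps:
$N{\left(c,o \right)} = - 20 o$
$y{\left(k \right)} = - \frac{-10 + k}{19 k}$ ($y{\left(k \right)} = \frac{k - 10}{k - 20 k} = \frac{-10 + k}{\left(-19\right) k} = \left(-10 + k\right) \left(- \frac{1}{19 k}\right) = - \frac{-10 + k}{19 k}$)
$\left(-136\right) \left(-101\right) + y{\left(p{\left(3 \right)} \right)} = \left(-136\right) \left(-101\right) + \frac{10 - -4}{19 \left(-4\right)} = 13736 + \frac{1}{19} \left(- \frac{1}{4}\right) \left(10 + 4\right) = 13736 + \frac{1}{19} \left(- \frac{1}{4}\right) 14 = 13736 - \frac{7}{38} = \frac{521961}{38}$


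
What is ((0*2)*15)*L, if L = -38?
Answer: 0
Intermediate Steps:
((0*2)*15)*L = ((0*2)*15)*(-38) = (0*15)*(-38) = 0*(-38) = 0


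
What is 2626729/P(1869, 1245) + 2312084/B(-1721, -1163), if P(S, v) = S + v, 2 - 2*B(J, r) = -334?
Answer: 159190001/10899 ≈ 14606.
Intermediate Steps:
B(J, r) = 168 (B(J, r) = 1 - 1/2*(-334) = 1 + 167 = 168)
2626729/P(1869, 1245) + 2312084/B(-1721, -1163) = 2626729/(1869 + 1245) + 2312084/168 = 2626729/3114 + 2312084*(1/168) = 2626729*(1/3114) + 578021/42 = 2626729/3114 + 578021/42 = 159190001/10899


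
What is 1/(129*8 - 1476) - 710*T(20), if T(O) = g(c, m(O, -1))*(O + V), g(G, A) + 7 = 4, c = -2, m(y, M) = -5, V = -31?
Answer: -10402921/444 ≈ -23430.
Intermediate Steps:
g(G, A) = -3 (g(G, A) = -7 + 4 = -3)
T(O) = 93 - 3*O (T(O) = -3*(O - 31) = -3*(-31 + O) = 93 - 3*O)
1/(129*8 - 1476) - 710*T(20) = 1/(129*8 - 1476) - 710*(93 - 3*20) = 1/(1032 - 1476) - 710*(93 - 60) = 1/(-444) - 710*33 = -1/444 - 23430 = -10402921/444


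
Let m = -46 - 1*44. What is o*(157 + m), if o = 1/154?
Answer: 67/154 ≈ 0.43506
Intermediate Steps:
m = -90 (m = -46 - 44 = -90)
o = 1/154 ≈ 0.0064935
o*(157 + m) = (157 - 90)/154 = (1/154)*67 = 67/154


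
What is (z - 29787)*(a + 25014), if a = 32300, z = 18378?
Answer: -653895426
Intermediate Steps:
(z - 29787)*(a + 25014) = (18378 - 29787)*(32300 + 25014) = -11409*57314 = -653895426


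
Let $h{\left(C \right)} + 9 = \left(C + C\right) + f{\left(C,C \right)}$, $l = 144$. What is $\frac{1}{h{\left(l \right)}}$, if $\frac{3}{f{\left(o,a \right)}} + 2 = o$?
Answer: $\frac{142}{39621} \approx 0.003584$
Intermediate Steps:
$f{\left(o,a \right)} = \frac{3}{-2 + o}$
$h{\left(C \right)} = -9 + 2 C + \frac{3}{-2 + C}$ ($h{\left(C \right)} = -9 + \left(\left(C + C\right) + \frac{3}{-2 + C}\right) = -9 + \left(2 C + \frac{3}{-2 + C}\right) = -9 + 2 C + \frac{3}{-2 + C}$)
$\frac{1}{h{\left(l \right)}} = \frac{1}{\frac{1}{-2 + 144} \left(3 + \left(-9 + 2 \cdot 144\right) \left(-2 + 144\right)\right)} = \frac{1}{\frac{1}{142} \left(3 + \left(-9 + 288\right) 142\right)} = \frac{1}{\frac{1}{142} \left(3 + 279 \cdot 142\right)} = \frac{1}{\frac{1}{142} \left(3 + 39618\right)} = \frac{1}{\frac{1}{142} \cdot 39621} = \frac{1}{\frac{39621}{142}} = \frac{142}{39621}$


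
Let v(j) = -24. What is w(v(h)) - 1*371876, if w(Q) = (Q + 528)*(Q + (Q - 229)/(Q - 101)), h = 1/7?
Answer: -47868988/125 ≈ -3.8295e+5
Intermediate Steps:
h = 1/7 ≈ 0.14286
w(Q) = (528 + Q)*(Q + (-229 + Q)/(-101 + Q))
w(v(h)) - 1*371876 = (-120912 + (-24)**3 - 53029*(-24) + 428*(-24)**2)/(-101 - 24) - 1*371876 = (-120912 - 13824 + 1272696 + 428*576)/(-125) - 371876 = -(-120912 - 13824 + 1272696 + 246528)/125 - 371876 = -1/125*1384488 - 371876 = -1384488/125 - 371876 = -47868988/125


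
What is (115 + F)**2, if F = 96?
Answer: 44521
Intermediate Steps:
(115 + F)**2 = (115 + 96)**2 = 211**2 = 44521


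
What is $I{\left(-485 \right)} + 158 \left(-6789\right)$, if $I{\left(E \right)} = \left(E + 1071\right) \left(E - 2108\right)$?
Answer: $-2592160$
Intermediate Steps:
$I{\left(E \right)} = \left(-2108 + E\right) \left(1071 + E\right)$ ($I{\left(E \right)} = \left(1071 + E\right) \left(-2108 + E\right) = \left(-2108 + E\right) \left(1071 + E\right)$)
$I{\left(-485 \right)} + 158 \left(-6789\right) = \left(-2257668 + \left(-485\right)^{2} - -502945\right) + 158 \left(-6789\right) = \left(-2257668 + 235225 + 502945\right) - 1072662 = -1519498 - 1072662 = -2592160$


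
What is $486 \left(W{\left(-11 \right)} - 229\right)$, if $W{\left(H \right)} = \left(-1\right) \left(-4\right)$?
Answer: $-109350$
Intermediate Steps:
$W{\left(H \right)} = 4$
$486 \left(W{\left(-11 \right)} - 229\right) = 486 \left(4 - 229\right) = 486 \left(-225\right) = -109350$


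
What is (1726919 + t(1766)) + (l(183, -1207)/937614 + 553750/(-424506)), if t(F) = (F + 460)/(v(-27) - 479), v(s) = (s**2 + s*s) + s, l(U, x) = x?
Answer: 3895003124890634069/2255462355876 ≈ 1.7269e+6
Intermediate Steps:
v(s) = s + 2*s**2 (v(s) = (s**2 + s**2) + s = 2*s**2 + s = s + 2*s**2)
t(F) = 115/238 + F/952 (t(F) = (F + 460)/(-27*(1 + 2*(-27)) - 479) = (460 + F)/(-27*(1 - 54) - 479) = (460 + F)/(-27*(-53) - 479) = (460 + F)/(1431 - 479) = (460 + F)/952 = (460 + F)*(1/952) = 115/238 + F/952)
(1726919 + t(1766)) + (l(183, -1207)/937614 + 553750/(-424506)) = (1726919 + (115/238 + (1/952)*1766)) + (-1207/937614 + 553750/(-424506)) = (1726919 + (115/238 + 883/476)) + (-1207*1/937614 + 553750*(-1/424506)) = (1726919 + 159/68) + (-1207/937614 - 276875/212253) = 117430651/68 - 86619355207/66337128114 = 3895003124890634069/2255462355876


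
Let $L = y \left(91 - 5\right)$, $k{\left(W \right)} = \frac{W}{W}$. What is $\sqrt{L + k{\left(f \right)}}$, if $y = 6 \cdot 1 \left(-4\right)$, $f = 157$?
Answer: $i \sqrt{2063} \approx 45.42 i$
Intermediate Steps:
$y = -24$ ($y = 6 \left(-4\right) = -24$)
$k{\left(W \right)} = 1$
$L = -2064$ ($L = - 24 \left(91 - 5\right) = \left(-24\right) 86 = -2064$)
$\sqrt{L + k{\left(f \right)}} = \sqrt{-2064 + 1} = \sqrt{-2063} = i \sqrt{2063}$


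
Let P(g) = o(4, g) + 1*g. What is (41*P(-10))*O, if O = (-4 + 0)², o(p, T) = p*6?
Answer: 9184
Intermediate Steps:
o(p, T) = 6*p
O = 16 (O = (-4)² = 16)
P(g) = 24 + g (P(g) = 6*4 + 1*g = 24 + g)
(41*P(-10))*O = (41*(24 - 10))*16 = (41*14)*16 = 574*16 = 9184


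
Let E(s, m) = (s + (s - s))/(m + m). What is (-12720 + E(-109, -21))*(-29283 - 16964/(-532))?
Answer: 1038991087069/2793 ≈ 3.7200e+8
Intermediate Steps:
E(s, m) = s/(2*m) (E(s, m) = (s + 0)/((2*m)) = s*(1/(2*m)) = s/(2*m))
(-12720 + E(-109, -21))*(-29283 - 16964/(-532)) = (-12720 + (½)*(-109)/(-21))*(-29283 - 16964/(-532)) = (-12720 + (½)*(-109)*(-1/21))*(-29283 - 16964*(-1/532)) = (-12720 + 109/42)*(-29283 + 4241/133) = -534131/42*(-3890398/133) = 1038991087069/2793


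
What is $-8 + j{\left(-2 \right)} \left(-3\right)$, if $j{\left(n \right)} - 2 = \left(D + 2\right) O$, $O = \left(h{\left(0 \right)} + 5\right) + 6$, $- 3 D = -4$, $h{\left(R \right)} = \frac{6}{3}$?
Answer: $-144$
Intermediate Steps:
$h{\left(R \right)} = 2$ ($h{\left(R \right)} = 6 \cdot \frac{1}{3} = 2$)
$D = \frac{4}{3}$ ($D = \left(- \frac{1}{3}\right) \left(-4\right) = \frac{4}{3} \approx 1.3333$)
$O = 13$ ($O = \left(2 + 5\right) + 6 = 7 + 6 = 13$)
$j{\left(n \right)} = \frac{136}{3}$ ($j{\left(n \right)} = 2 + \left(\frac{4}{3} + 2\right) 13 = 2 + \frac{10}{3} \cdot 13 = 2 + \frac{130}{3} = \frac{136}{3}$)
$-8 + j{\left(-2 \right)} \left(-3\right) = -8 + \frac{136}{3} \left(-3\right) = -8 - 136 = -144$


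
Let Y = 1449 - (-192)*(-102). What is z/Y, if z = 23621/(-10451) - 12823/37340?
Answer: 112891257/786334285100 ≈ 0.00014357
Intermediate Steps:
Y = -18135 (Y = 1449 - 1*19584 = 1449 - 19584 = -18135)
z = -1016021313/390240340 (z = 23621*(-1/10451) - 12823*1/37340 = -23621/10451 - 12823/37340 = -1016021313/390240340 ≈ -2.6036)
z/Y = -1016021313/390240340/(-18135) = -1016021313/390240340*(-1/18135) = 112891257/786334285100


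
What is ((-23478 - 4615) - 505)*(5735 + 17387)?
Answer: -661242956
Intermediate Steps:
((-23478 - 4615) - 505)*(5735 + 17387) = (-28093 - 505)*23122 = -28598*23122 = -661242956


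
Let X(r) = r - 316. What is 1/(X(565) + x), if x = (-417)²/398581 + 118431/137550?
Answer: 18274938850/4574167366437 ≈ 0.0039952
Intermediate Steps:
X(r) = -316 + r
x = 23707592787/18274938850 (x = 173889*(1/398581) + 118431*(1/137550) = 173889/398581 + 39477/45850 = 23707592787/18274938850 ≈ 1.2973)
1/(X(565) + x) = 1/((-316 + 565) + 23707592787/18274938850) = 1/(249 + 23707592787/18274938850) = 1/(4574167366437/18274938850) = 18274938850/4574167366437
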